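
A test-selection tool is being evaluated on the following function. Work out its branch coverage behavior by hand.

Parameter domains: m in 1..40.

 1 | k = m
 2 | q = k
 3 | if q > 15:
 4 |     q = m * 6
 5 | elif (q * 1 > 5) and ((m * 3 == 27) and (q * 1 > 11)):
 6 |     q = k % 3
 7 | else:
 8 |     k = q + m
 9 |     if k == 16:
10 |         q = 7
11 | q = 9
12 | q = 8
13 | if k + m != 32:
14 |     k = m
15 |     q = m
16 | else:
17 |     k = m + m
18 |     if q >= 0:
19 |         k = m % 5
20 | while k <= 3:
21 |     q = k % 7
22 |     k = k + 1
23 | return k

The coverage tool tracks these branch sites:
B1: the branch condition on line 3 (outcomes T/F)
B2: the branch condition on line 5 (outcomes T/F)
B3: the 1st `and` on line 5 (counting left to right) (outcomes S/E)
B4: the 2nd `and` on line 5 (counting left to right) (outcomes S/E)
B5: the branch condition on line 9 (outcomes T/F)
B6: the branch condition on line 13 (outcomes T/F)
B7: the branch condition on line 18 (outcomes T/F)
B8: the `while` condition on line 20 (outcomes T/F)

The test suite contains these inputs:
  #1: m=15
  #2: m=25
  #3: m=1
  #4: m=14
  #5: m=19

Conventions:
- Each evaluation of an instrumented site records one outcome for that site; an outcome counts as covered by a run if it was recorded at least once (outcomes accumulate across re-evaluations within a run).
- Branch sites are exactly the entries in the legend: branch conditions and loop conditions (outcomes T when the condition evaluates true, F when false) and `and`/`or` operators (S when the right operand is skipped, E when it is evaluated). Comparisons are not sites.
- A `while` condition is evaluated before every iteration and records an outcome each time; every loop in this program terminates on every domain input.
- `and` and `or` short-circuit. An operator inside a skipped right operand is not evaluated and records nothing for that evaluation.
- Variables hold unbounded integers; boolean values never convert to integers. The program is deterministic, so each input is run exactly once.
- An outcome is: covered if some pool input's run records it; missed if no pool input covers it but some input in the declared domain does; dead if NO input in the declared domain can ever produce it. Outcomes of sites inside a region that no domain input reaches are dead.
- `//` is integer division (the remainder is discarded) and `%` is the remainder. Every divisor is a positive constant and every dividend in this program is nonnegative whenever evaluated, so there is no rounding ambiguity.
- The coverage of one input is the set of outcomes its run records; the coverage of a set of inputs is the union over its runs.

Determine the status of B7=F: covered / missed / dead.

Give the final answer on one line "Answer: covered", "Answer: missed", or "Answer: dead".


no pool input records B7=F
checking all 40 inputs in the declared domain: B7=F is never recorded -> dead
Answer: dead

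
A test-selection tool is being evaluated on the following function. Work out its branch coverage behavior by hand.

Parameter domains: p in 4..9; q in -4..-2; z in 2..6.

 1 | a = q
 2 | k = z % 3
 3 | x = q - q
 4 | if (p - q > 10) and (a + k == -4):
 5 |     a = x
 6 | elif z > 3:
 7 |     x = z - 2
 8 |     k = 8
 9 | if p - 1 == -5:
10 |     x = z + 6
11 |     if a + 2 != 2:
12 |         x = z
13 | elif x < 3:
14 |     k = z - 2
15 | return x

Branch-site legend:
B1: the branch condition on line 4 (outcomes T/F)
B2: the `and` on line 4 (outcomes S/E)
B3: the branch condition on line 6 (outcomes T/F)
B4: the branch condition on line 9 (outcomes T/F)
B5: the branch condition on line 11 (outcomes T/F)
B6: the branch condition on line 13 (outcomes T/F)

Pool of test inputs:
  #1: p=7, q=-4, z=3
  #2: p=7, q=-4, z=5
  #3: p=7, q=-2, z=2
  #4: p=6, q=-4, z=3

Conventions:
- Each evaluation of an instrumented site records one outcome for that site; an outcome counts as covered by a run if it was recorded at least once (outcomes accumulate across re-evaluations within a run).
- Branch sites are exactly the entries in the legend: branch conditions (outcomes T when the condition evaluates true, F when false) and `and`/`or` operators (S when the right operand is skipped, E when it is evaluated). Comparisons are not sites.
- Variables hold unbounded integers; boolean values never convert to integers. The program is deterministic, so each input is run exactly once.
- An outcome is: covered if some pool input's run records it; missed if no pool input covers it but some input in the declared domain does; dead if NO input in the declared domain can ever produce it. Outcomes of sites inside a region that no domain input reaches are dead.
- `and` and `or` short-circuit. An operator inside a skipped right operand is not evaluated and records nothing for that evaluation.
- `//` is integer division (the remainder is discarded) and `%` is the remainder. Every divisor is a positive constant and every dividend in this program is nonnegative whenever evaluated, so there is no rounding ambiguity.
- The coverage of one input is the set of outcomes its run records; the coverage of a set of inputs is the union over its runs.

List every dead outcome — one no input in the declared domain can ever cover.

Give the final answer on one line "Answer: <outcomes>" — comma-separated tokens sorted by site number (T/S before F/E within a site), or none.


sweeping the full domain (90 inputs) for each outcome:
  B4=T: zero occurrences over every domain input -> dead
  B5=T: zero occurrences over every domain input -> dead
  B5=F: zero occurrences over every domain input -> dead
  reachable outcomes have witnesses, e.g. B1=T (e.g. p=7, q=-4, z=3), B1=F (e.g. p=4, q=-4, z=2), B2=S (e.g. p=4, q=-4, z=2), B2=E (e.g. p=7, q=-4, z=2)
Answer: B4=T, B5=T, B5=F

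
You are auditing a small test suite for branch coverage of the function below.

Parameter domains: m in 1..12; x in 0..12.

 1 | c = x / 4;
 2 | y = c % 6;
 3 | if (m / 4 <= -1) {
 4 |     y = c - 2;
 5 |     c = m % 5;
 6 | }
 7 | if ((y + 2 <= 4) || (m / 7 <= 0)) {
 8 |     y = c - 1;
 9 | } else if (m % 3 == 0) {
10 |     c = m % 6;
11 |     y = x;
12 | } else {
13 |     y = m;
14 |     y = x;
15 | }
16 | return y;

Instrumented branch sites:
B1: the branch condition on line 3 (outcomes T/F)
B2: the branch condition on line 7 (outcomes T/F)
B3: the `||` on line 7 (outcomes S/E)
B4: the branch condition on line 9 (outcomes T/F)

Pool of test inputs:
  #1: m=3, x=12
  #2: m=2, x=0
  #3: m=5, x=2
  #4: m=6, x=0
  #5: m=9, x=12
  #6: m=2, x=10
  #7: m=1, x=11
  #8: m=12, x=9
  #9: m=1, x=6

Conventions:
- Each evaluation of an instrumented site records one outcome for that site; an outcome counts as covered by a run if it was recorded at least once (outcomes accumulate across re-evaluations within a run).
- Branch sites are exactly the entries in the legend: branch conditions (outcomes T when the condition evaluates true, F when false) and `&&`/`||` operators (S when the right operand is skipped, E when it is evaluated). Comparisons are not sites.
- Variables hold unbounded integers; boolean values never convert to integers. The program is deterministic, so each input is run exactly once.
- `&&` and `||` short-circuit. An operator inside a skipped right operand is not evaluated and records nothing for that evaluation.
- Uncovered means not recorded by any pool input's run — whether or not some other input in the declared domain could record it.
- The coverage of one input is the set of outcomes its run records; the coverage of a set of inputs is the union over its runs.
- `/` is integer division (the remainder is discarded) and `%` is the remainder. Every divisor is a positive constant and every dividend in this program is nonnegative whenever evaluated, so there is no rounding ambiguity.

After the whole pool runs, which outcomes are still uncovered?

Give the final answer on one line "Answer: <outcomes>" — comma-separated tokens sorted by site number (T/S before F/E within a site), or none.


test 1 (m=3, x=12) fires B1->F, B3->E, B2->T; hits B1=F, B2=T, B3=E
test 2 (m=2, x=0) fires B1->F, B3->S, B2->T; hits B1=F, B2=T, B3=S
test 3 (m=5, x=2) fires B1->F, B3->S, B2->T; hits B1=F, B2=T, B3=S
test 4 (m=6, x=0) fires B1->F, B3->S, B2->T; hits B1=F, B2=T, B3=S
test 5 (m=9, x=12) fires B1->F, B3->E, B2->F, B4->T; hits B1=F, B2=F, B3=E, B4=T
test 6 (m=2, x=10) fires B1->F, B3->S, B2->T; hits B1=F, B2=T, B3=S
test 7 (m=1, x=11) fires B1->F, B3->S, B2->T; hits B1=F, B2=T, B3=S
test 8 (m=12, x=9) fires B1->F, B3->S, B2->T; hits B1=F, B2=T, B3=S
test 9 (m=1, x=6) fires B1->F, B3->S, B2->T; hits B1=F, B2=T, B3=S
union over the pool: B1=F, B2=T, B2=F, B3=S, B3=E, B4=T
uncovered (2 of 8): B1=T, B4=F
Answer: B1=T, B4=F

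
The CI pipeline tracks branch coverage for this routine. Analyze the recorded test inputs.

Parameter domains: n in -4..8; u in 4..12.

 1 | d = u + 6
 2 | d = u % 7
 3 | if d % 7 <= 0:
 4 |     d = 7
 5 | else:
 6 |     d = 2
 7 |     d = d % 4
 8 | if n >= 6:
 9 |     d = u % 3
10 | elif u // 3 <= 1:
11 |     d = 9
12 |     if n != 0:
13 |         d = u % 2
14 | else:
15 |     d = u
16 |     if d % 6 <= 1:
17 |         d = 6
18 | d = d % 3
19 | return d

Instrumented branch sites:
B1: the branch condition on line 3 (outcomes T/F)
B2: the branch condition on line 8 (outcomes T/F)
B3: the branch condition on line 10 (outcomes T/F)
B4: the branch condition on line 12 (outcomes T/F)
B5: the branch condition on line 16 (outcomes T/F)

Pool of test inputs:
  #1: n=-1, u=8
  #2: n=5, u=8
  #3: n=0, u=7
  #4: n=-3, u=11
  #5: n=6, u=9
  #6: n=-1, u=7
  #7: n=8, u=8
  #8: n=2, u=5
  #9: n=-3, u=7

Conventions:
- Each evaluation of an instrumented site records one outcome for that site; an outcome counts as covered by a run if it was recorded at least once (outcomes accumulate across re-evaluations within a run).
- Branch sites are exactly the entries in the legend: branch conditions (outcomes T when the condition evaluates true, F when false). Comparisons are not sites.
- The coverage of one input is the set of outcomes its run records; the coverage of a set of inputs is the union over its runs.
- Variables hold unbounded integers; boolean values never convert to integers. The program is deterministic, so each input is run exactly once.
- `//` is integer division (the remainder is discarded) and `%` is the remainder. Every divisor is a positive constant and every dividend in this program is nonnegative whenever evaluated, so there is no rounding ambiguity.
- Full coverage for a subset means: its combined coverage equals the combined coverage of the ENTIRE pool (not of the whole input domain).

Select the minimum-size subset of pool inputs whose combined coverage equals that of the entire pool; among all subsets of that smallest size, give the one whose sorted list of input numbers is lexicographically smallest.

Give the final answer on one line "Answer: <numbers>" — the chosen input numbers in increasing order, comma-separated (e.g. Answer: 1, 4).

input #1 (n=-1, u=8): events B1->F, B2->F, B3->F, B5->F; covers B1=F, B2=F, B3=F, B5=F
input #2 (n=5, u=8): events B1->F, B2->F, B3->F, B5->F; covers B1=F, B2=F, B3=F, B5=F
input #3 (n=0, u=7): events B1->T, B2->F, B3->F, B5->T; covers B1=T, B2=F, B3=F, B5=T
input #4 (n=-3, u=11): events B1->F, B2->F, B3->F, B5->F; covers B1=F, B2=F, B3=F, B5=F
input #5 (n=6, u=9): events B1->F, B2->T; covers B1=F, B2=T
input #6 (n=-1, u=7): events B1->T, B2->F, B3->F, B5->T; covers B1=T, B2=F, B3=F, B5=T
input #7 (n=8, u=8): events B1->F, B2->T; covers B1=F, B2=T
input #8 (n=2, u=5): events B1->F, B2->F, B3->T, B4->T; covers B1=F, B2=F, B3=T, B4=T
input #9 (n=-3, u=7): events B1->T, B2->F, B3->F, B5->T; covers B1=T, B2=F, B3=F, B5=T
together the pool reaches 9 outcomes: B1=T, B1=F, B2=T, B2=F, B3=T, B3=F, B4=T, B5=T, B5=F
no size-1 subset reaches all 9 outcomes (best union: 4/9)
no size-2 subset reaches all 9 outcomes (best union: 7/9)
no size-3 subset reaches all 9 outcomes (best union: 8/9)
inputs {1, 3, 5, 8} (size 4) cover everything; no size-4 subset with a lexicographically smaller index list covers all 9

Answer: 1, 3, 5, 8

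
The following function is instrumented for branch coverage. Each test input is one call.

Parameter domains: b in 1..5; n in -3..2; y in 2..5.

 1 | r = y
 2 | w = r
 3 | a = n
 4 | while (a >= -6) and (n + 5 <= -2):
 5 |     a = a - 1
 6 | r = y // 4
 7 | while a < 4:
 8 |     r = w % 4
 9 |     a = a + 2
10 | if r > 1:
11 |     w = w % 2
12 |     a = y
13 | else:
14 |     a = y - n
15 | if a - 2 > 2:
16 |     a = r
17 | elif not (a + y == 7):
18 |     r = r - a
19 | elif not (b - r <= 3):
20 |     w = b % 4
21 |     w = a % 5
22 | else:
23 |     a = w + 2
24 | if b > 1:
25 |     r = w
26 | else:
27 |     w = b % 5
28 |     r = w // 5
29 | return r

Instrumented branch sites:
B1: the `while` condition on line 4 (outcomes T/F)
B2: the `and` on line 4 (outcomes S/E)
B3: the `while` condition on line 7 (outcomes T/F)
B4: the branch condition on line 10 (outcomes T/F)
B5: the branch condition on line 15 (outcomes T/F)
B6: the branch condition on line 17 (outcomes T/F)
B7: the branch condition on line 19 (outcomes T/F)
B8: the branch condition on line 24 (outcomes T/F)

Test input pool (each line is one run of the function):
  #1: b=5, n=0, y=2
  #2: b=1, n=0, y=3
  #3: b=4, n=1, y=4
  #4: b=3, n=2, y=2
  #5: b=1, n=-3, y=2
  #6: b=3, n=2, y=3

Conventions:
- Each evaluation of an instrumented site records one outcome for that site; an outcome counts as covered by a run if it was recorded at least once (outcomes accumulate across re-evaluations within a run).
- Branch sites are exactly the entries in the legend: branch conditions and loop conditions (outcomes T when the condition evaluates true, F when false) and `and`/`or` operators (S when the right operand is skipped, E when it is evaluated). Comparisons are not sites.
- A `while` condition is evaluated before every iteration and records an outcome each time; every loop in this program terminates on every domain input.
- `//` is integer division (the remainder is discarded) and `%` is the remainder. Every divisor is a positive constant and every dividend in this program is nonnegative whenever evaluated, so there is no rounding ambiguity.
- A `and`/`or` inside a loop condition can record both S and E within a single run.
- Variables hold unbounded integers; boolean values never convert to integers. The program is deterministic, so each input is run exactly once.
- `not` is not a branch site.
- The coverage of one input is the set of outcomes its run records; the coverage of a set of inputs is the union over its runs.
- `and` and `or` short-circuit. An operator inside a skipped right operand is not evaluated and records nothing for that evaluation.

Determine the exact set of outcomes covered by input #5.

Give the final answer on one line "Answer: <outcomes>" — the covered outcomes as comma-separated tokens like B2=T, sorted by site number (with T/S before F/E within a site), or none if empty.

Simulating input #5 (b=1, n=-3, y=2) step by step:
  B2->E, B1->F, B3->T, B3->T, B3->T, B3->T, B3->F, B4->T, B5->F, B6->T
  B8->F
deduplicating events, the covered set is: B1=F, B2=E, B3=T, B3=F, B4=T, B5=F, B6=T, B8=F

Answer: B1=F, B2=E, B3=T, B3=F, B4=T, B5=F, B6=T, B8=F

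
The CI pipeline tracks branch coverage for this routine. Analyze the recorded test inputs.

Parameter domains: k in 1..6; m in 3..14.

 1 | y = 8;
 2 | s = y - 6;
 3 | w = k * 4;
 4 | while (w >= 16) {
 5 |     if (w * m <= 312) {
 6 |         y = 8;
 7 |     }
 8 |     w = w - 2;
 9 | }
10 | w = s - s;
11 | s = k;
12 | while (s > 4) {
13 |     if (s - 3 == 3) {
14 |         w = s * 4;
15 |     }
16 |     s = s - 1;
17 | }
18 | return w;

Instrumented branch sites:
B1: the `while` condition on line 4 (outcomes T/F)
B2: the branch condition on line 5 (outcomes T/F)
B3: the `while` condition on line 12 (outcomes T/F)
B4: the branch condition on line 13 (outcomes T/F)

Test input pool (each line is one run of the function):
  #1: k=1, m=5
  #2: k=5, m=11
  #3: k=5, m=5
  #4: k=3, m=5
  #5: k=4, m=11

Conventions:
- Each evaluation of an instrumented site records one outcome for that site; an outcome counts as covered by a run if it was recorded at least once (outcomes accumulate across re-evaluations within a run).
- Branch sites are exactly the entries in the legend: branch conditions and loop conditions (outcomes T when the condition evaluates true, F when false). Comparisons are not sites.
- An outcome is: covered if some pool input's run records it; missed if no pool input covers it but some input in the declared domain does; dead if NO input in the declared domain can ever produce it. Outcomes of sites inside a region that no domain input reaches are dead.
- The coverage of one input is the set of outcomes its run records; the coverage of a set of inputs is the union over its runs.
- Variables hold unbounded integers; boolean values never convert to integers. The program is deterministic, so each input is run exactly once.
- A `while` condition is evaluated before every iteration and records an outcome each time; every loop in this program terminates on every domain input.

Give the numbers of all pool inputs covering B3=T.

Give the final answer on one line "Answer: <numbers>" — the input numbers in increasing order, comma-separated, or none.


input #1 (k=1, m=5): misses B3=T
input #2 (k=5, m=11): covers B3=T
input #3 (k=5, m=5): covers B3=T
input #4 (k=3, m=5): misses B3=T
input #5 (k=4, m=11): misses B3=T
Answer: 2, 3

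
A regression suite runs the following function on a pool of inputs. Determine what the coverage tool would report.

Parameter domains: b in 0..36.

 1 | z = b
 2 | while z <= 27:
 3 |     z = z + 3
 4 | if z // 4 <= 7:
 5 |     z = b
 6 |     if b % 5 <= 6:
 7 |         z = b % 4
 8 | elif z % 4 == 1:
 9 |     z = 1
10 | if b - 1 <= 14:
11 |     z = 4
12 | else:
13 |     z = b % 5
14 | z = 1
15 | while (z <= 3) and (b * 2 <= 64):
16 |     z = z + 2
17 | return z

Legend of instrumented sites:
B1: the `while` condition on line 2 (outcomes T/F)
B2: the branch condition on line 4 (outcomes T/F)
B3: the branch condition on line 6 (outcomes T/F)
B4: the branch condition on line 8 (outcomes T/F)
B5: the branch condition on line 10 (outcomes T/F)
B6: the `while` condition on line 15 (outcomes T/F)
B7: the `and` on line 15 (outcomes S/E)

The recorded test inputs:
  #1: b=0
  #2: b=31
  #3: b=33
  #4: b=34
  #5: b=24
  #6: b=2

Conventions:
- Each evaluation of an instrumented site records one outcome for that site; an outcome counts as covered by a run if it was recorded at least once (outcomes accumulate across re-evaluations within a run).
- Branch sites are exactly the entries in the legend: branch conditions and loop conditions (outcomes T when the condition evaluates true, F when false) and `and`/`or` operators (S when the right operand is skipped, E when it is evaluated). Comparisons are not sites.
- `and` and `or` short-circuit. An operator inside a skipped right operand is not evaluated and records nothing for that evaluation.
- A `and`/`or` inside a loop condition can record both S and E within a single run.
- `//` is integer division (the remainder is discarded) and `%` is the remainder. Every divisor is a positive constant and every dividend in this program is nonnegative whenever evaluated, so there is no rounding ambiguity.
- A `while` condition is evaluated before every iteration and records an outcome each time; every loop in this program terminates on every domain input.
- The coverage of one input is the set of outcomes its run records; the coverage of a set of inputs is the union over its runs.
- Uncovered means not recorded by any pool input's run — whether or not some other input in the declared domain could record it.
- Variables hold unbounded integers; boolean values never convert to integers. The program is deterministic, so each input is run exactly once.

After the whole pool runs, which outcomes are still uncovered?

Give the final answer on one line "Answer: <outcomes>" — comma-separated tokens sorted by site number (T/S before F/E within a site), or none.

#1 (b=0) -> B1->T, B1->T, B1->T, B1->T, B1->T, B1->T, B1->T, B1->T, B1->T, B1->T, B1->F, B2->T, B3->T, B5->T, ...; covered: B1=T, B1=F, B2=T, B3=T, B5=T, B6=T, B6=F, B7=S, B7=E
#2 (b=31) -> B1->F, B2->T, B3->T, B5->F, B7->E, B6->T, B7->E, B6->T, B7->S, B6->F; covered: B1=F, B2=T, B3=T, B5=F, B6=T, B6=F, B7=S, B7=E
#3 (b=33) -> B1->F, B2->F, B4->T, B5->F, B7->E, B6->F; covered: B1=F, B2=F, B4=T, B5=F, B6=F, B7=E
#4 (b=34) -> B1->F, B2->F, B4->F, B5->F, B7->E, B6->F; covered: B1=F, B2=F, B4=F, B5=F, B6=F, B7=E
#5 (b=24) -> B1->T, B1->T, B1->F, B2->T, B3->T, B5->F, B7->E, B6->T, B7->E, B6->T, B7->S, B6->F; covered: B1=T, B1=F, B2=T, B3=T, B5=F, B6=T, B6=F, B7=S, B7=E
#6 (b=2) -> B1->T, B1->T, B1->T, B1->T, B1->T, B1->T, B1->T, B1->T, B1->T, B1->F, B2->T, B3->T, B5->T, B7->E, ...; covered: B1=T, B1=F, B2=T, B3=T, B5=T, B6=T, B6=F, B7=S, B7=E
union over the pool: B1=T, B1=F, B2=T, B2=F, B3=T, B4=T, B4=F, B5=T, B5=F, B6=T, B6=F, B7=S, B7=E
uncovered (1 of 14): B3=F

Answer: B3=F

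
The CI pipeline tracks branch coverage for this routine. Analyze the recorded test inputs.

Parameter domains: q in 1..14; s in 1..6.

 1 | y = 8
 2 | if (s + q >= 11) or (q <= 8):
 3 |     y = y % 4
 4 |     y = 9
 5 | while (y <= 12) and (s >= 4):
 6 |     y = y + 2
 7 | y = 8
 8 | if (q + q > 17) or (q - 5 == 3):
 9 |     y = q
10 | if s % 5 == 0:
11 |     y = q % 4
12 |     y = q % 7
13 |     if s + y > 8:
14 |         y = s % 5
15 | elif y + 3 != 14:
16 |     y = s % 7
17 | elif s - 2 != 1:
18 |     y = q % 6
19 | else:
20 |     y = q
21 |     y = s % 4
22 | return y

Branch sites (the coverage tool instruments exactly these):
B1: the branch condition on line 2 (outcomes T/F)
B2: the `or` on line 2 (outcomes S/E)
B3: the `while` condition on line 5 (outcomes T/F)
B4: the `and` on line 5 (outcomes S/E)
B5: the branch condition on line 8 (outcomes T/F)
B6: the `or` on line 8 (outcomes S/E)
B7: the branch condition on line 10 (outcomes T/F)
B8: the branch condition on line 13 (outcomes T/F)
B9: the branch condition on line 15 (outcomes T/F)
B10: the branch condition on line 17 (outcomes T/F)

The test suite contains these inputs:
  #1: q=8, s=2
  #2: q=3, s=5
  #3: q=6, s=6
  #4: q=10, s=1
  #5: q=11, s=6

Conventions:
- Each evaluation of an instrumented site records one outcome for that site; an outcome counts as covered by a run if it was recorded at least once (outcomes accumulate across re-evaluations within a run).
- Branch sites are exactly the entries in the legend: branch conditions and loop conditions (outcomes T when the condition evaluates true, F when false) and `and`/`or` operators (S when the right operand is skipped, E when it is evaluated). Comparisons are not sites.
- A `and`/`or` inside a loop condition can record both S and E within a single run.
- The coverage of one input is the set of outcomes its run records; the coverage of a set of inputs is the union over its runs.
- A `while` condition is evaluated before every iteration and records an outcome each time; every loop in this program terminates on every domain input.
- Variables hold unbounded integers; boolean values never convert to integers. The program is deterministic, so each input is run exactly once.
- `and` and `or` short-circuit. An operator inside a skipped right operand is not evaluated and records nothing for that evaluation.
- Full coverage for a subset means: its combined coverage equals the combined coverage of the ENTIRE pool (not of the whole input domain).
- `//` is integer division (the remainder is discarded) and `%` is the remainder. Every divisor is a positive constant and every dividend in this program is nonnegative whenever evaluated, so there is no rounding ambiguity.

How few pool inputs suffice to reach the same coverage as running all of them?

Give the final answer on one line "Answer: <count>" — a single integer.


test 1 (q=8, s=2) fires B2->E, B1->T, B4->E, B3->F, B6->E, B5->T, B7->F, B9->T; hits B1=T, B2=E, B3=F, B4=E, B5=T, B6=E, B7=F, B9=T
test 2 (q=3, s=5) fires B2->E, B1->T, B4->E, B3->T, B4->E, B3->T, B4->S, B3->F, B6->E, B5->F, B7->T, B8->F; hits B1=T, B2=E, B3=T, B3=F, B4=S, B4=E, B5=F, B6=E, B7=T, B8=F
test 3 (q=6, s=6) fires B2->S, B1->T, B4->E, B3->T, B4->E, B3->T, B4->S, B3->F, B6->E, B5->F, B7->F, B9->T; hits B1=T, B2=S, B3=T, B3=F, B4=S, B4=E, B5=F, B6=E, B7=F, B9=T
test 4 (q=10, s=1) fires B2->S, B1->T, B4->E, B3->F, B6->S, B5->T, B7->F, B9->T; hits B1=T, B2=S, B3=F, B4=E, B5=T, B6=S, B7=F, B9=T
test 5 (q=11, s=6) fires B2->S, B1->T, B4->E, B3->T, B4->E, B3->T, B4->S, B3->F, B6->S, B5->T, B7->F, B9->F, B10->T; hits B1=T, B2=S, B3=T, B3=F, B4=S, B4=E, B5=T, B6=S, B7=F, B9=F, B10=T
the full pool covers 17 outcomes: B1=T, B2=S, B2=E, B3=T, B3=F, B4=S, B4=E, B5=T, B5=F, B6=S, B6=E, B7=T, B7=F, B8=F, B9=T, B9=F, B10=T
size 1 is not enough: best union over all size-1 subsets is 11/17
size 2 is not enough: best union over all size-2 subsets is 16/17
inputs {1, 2, 5} (size 3) cover everything; no size-3 subset with a lexicographically smaller index list covers all 17
Answer: 3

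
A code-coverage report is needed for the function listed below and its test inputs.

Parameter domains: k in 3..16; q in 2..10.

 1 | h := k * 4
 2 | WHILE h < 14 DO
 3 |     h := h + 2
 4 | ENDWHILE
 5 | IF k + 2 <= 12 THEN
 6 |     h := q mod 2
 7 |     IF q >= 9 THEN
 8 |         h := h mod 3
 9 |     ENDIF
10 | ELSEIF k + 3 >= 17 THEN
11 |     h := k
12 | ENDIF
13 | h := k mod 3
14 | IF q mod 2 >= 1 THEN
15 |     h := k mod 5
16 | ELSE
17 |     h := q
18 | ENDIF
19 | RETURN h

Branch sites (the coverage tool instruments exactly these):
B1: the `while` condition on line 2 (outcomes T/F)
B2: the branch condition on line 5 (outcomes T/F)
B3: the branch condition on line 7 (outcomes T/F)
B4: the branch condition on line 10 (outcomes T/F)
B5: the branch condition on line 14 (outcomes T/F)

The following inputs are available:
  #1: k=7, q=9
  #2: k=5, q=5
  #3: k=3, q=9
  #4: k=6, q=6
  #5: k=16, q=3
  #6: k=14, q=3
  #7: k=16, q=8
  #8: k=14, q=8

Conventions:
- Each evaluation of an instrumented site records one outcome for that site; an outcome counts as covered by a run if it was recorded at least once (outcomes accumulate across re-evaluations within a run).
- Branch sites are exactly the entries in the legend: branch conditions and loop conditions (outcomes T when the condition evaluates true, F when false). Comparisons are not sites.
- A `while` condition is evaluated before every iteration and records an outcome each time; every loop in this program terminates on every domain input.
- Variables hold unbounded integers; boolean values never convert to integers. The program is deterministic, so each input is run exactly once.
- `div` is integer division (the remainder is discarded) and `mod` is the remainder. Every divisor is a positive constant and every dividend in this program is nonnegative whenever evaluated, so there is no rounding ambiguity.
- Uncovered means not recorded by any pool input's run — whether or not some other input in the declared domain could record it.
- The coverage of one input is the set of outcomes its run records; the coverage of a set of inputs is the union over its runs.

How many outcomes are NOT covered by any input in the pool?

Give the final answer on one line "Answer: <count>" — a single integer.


run #1 (k=7, q=9) runs B1->F, B2->T, B3->T, B5->T; records B1=F, B2=T, B3=T, B5=T
run #2 (k=5, q=5) runs B1->F, B2->T, B3->F, B5->T; records B1=F, B2=T, B3=F, B5=T
run #3 (k=3, q=9) runs B1->T, B1->F, B2->T, B3->T, B5->T; records B1=T, B1=F, B2=T, B3=T, B5=T
run #4 (k=6, q=6) runs B1->F, B2->T, B3->F, B5->F; records B1=F, B2=T, B3=F, B5=F
run #5 (k=16, q=3) runs B1->F, B2->F, B4->T, B5->T; records B1=F, B2=F, B4=T, B5=T
run #6 (k=14, q=3) runs B1->F, B2->F, B4->T, B5->T; records B1=F, B2=F, B4=T, B5=T
run #7 (k=16, q=8) runs B1->F, B2->F, B4->T, B5->F; records B1=F, B2=F, B4=T, B5=F
run #8 (k=14, q=8) runs B1->F, B2->F, B4->T, B5->F; records B1=F, B2=F, B4=T, B5=F
union over the pool: B1=T, B1=F, B2=T, B2=F, B3=T, B3=F, B4=T, B5=T, B5=F
uncovered (1 of 10): B4=F
Answer: 1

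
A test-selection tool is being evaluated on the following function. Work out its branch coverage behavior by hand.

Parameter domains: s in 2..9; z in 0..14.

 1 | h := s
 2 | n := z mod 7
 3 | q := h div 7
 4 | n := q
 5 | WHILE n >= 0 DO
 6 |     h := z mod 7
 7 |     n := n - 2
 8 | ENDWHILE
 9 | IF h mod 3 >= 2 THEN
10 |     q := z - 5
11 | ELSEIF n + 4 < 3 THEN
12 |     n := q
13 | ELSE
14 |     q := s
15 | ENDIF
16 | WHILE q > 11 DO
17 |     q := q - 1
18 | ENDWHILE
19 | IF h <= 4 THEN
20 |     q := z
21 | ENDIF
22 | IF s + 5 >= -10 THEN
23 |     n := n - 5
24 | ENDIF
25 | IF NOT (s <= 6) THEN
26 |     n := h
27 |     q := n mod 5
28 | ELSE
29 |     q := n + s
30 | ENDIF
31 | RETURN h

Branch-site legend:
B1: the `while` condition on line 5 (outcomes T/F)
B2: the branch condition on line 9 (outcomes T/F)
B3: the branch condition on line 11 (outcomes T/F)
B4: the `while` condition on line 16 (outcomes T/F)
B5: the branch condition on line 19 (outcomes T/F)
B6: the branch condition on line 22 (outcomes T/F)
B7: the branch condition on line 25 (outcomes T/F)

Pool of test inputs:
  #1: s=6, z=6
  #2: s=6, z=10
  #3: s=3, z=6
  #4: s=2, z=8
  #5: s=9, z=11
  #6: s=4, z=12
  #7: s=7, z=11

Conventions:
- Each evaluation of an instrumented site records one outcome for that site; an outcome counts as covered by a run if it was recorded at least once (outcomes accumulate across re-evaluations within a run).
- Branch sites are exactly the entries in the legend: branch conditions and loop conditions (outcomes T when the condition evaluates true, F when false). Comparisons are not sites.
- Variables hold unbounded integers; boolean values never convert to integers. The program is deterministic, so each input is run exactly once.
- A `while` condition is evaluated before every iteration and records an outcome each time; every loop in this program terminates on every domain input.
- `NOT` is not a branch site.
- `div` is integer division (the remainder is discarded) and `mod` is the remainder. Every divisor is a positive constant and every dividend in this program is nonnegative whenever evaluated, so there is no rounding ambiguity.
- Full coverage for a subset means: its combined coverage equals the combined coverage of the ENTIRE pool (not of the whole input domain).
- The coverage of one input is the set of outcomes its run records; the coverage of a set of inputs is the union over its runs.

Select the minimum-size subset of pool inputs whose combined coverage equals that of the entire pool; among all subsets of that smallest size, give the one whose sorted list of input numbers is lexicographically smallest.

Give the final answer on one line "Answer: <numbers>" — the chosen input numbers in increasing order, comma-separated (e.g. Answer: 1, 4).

#1 (s=6, z=6) -> B1->T, B1->F, B2->F, B3->T, B4->F, B5->F, B6->T, B7->F; covered: B1=T, B1=F, B2=F, B3=T, B4=F, B5=F, B6=T, B7=F
#2 (s=6, z=10) -> B1->T, B1->F, B2->F, B3->T, B4->F, B5->T, B6->T, B7->F; covered: B1=T, B1=F, B2=F, B3=T, B4=F, B5=T, B6=T, B7=F
#3 (s=3, z=6) -> B1->T, B1->F, B2->F, B3->T, B4->F, B5->F, B6->T, B7->F; covered: B1=T, B1=F, B2=F, B3=T, B4=F, B5=F, B6=T, B7=F
#4 (s=2, z=8) -> B1->T, B1->F, B2->F, B3->T, B4->F, B5->T, B6->T, B7->F; covered: B1=T, B1=F, B2=F, B3=T, B4=F, B5=T, B6=T, B7=F
#5 (s=9, z=11) -> B1->T, B1->F, B2->F, B3->F, B4->F, B5->T, B6->T, B7->T; covered: B1=T, B1=F, B2=F, B3=F, B4=F, B5=T, B6=T, B7=T
#6 (s=4, z=12) -> B1->T, B1->F, B2->T, B4->F, B5->F, B6->T, B7->F; covered: B1=T, B1=F, B2=T, B4=F, B5=F, B6=T, B7=F
#7 (s=7, z=11) -> B1->T, B1->F, B2->F, B3->F, B4->F, B5->T, B6->T, B7->T; covered: B1=T, B1=F, B2=F, B3=F, B4=F, B5=T, B6=T, B7=T
the full pool covers 12 outcomes: B1=T, B1=F, B2=T, B2=F, B3=T, B3=F, B4=F, B5=T, B5=F, B6=T, B7=T, B7=F
checked all size-1 subsets: none covers 12 outcomes (max 8/12)
checked all size-2 subsets: none covers 12 outcomes (max 11/12)
size 3: inputs {1, 5, 6} cover all 12 outcomes, and no lexicographically smaller subset of this size does

Answer: 1, 5, 6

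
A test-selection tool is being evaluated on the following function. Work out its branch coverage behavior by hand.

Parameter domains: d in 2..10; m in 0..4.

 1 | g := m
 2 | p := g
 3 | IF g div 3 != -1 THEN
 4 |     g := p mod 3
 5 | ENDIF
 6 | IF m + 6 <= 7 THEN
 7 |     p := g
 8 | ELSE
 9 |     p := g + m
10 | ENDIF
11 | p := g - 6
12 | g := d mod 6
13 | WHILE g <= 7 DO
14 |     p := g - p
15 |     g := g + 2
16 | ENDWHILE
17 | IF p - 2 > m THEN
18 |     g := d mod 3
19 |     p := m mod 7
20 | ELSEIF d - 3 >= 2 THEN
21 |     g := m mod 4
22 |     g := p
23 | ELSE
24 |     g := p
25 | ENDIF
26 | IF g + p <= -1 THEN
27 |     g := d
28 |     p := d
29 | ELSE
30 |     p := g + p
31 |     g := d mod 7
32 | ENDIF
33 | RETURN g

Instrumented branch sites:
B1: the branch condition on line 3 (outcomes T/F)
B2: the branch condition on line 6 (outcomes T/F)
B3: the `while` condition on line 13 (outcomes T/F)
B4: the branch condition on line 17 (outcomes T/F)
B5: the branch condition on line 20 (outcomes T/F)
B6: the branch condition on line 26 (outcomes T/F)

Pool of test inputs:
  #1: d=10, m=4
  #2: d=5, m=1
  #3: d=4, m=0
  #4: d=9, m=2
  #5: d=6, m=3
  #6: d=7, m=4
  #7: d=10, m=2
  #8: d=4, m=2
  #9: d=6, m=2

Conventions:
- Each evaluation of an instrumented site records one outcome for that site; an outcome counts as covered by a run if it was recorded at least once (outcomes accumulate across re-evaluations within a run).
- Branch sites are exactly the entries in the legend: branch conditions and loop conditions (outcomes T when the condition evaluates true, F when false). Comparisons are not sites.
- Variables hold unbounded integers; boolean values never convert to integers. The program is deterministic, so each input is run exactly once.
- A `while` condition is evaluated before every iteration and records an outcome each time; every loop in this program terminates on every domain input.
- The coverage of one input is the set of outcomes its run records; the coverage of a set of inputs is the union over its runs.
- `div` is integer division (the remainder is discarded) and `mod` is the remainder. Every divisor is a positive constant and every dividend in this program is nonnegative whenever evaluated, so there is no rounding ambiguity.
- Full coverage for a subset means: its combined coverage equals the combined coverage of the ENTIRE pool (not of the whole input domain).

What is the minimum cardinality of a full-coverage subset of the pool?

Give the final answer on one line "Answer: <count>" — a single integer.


input #1, d=10, m=4: events B1->T, B2->F, B3->T, B3->T, B3->F, B4->F, B5->T, B6->T; outcomes B1=T, B2=F, B3=T, B3=F, B4=F, B5=T, B6=T
input #2, d=5, m=1: events B1->T, B2->T, B3->T, B3->T, B3->F, B4->F, B5->T, B6->T; outcomes B1=T, B2=T, B3=T, B3=F, B4=F, B5=T, B6=T
input #3, d=4, m=0: events B1->T, B2->T, B3->T, B3->T, B3->F, B4->F, B5->F, B6->T; outcomes B1=T, B2=T, B3=T, B3=F, B4=F, B5=F, B6=T
input #4, d=9, m=2: events B1->T, B2->F, B3->T, B3->T, B3->T, B3->F, B4->T, B6->F; outcomes B1=T, B2=F, B3=T, B3=F, B4=T, B6=F
input #5, d=6, m=3: events B1->T, B2->F, B3->T, B3->T, B3->T, B3->T, B3->F, B4->F, B5->T, B6->T; outcomes B1=T, B2=F, B3=T, B3=F, B4=F, B5=T, B6=T
input #6, d=7, m=4: events B1->T, B2->F, B3->T, B3->T, B3->T, B3->T, B3->F, B4->F, B5->T, B6->T; outcomes B1=T, B2=F, B3=T, B3=F, B4=F, B5=T, B6=T
input #7, d=10, m=2: events B1->T, B2->F, B3->T, B3->T, B3->F, B4->F, B5->T, B6->T; outcomes B1=T, B2=F, B3=T, B3=F, B4=F, B5=T, B6=T
input #8, d=4, m=2: events B1->T, B2->F, B3->T, B3->T, B3->F, B4->F, B5->F, B6->T; outcomes B1=T, B2=F, B3=T, B3=F, B4=F, B5=F, B6=T
input #9, d=6, m=2: events B1->T, B2->F, B3->T, B3->T, B3->T, B3->T, B3->F, B4->F, B5->T, B6->F; outcomes B1=T, B2=F, B3=T, B3=F, B4=F, B5=T, B6=F
together the pool reaches 11 outcomes: B1=T, B2=T, B2=F, B3=T, B3=F, B4=T, B4=F, B5=T, B5=F, B6=T, B6=F
checked all size-1 subsets: none covers 11 outcomes (max 7/11)
checked all size-2 subsets: none covers 11 outcomes (max 10/11)
at size 3, {1, 3, 4} reaches all 11 outcomes; every lexicographically earlier size-3 subset fails
Answer: 3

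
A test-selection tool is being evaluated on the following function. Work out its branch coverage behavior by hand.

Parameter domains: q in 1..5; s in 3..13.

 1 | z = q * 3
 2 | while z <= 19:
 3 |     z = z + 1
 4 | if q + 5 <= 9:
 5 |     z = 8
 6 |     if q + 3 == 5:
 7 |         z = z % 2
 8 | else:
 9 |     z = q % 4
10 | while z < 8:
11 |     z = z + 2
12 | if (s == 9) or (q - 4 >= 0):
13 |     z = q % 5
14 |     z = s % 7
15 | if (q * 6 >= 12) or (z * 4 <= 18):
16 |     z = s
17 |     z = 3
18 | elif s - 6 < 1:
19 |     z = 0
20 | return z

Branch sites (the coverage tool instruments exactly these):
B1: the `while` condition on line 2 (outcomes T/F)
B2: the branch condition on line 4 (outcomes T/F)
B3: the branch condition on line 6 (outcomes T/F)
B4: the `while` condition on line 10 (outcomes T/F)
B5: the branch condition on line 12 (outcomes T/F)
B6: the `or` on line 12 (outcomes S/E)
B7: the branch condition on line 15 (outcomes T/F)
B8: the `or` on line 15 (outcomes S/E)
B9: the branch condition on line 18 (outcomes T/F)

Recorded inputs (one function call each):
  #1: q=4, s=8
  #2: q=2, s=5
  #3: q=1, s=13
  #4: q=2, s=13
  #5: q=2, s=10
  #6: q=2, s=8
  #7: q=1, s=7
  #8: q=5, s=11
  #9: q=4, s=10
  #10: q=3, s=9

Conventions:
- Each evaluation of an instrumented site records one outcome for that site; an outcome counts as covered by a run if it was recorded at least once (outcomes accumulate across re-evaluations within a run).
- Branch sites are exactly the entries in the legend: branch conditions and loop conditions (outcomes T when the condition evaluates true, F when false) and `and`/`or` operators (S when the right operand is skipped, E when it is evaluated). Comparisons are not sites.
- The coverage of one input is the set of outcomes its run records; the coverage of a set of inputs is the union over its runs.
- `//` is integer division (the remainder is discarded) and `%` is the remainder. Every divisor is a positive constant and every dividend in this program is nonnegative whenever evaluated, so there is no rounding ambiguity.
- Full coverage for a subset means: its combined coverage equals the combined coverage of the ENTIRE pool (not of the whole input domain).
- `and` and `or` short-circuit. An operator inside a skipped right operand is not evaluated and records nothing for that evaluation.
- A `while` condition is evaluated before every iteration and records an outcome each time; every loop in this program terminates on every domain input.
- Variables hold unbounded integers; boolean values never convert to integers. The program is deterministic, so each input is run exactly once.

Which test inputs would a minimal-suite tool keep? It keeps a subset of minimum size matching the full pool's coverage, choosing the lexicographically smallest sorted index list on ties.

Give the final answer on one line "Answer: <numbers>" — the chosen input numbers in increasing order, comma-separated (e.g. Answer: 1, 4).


#1 (q=4, s=8) -> B1->T, B1->T, B1->T, B1->T, B1->T, B1->T, B1->T, B1->T, B1->F, B2->T, B3->F, B4->F, B6->E, B5->T, ...; covered: B1=T, B1=F, B2=T, B3=F, B4=F, B5=T, B6=E, B7=T, B8=S
#2 (q=2, s=5) -> B1->T, B1->T, B1->T, B1->T, B1->T, B1->T, B1->T, B1->T, B1->T, B1->T, B1->T, B1->T, B1->T, B1->T, ...; covered: B1=T, B1=F, B2=T, B3=T, B4=T, B4=F, B5=F, B6=E, B7=T, B8=S
#3 (q=1, s=13) -> B1->T, B1->T, B1->T, B1->T, B1->T, B1->T, B1->T, B1->T, B1->T, B1->T, B1->T, B1->T, B1->T, B1->T, ...; covered: B1=T, B1=F, B2=T, B3=F, B4=F, B5=F, B6=E, B7=F, B8=E, B9=F
#4 (q=2, s=13) -> B1->T, B1->T, B1->T, B1->T, B1->T, B1->T, B1->T, B1->T, B1->T, B1->T, B1->T, B1->T, B1->T, B1->T, ...; covered: B1=T, B1=F, B2=T, B3=T, B4=T, B4=F, B5=F, B6=E, B7=T, B8=S
#5 (q=2, s=10) -> B1->T, B1->T, B1->T, B1->T, B1->T, B1->T, B1->T, B1->T, B1->T, B1->T, B1->T, B1->T, B1->T, B1->T, ...; covered: B1=T, B1=F, B2=T, B3=T, B4=T, B4=F, B5=F, B6=E, B7=T, B8=S
#6 (q=2, s=8) -> B1->T, B1->T, B1->T, B1->T, B1->T, B1->T, B1->T, B1->T, B1->T, B1->T, B1->T, B1->T, B1->T, B1->T, ...; covered: B1=T, B1=F, B2=T, B3=T, B4=T, B4=F, B5=F, B6=E, B7=T, B8=S
#7 (q=1, s=7) -> B1->T, B1->T, B1->T, B1->T, B1->T, B1->T, B1->T, B1->T, B1->T, B1->T, B1->T, B1->T, B1->T, B1->T, ...; covered: B1=T, B1=F, B2=T, B3=F, B4=F, B5=F, B6=E, B7=F, B8=E, B9=F
#8 (q=5, s=11) -> B1->T, B1->T, B1->T, B1->T, B1->T, B1->F, B2->F, B4->T, B4->T, B4->T, B4->T, B4->F, B6->E, B5->T, ...; covered: B1=T, B1=F, B2=F, B4=T, B4=F, B5=T, B6=E, B7=T, B8=S
#9 (q=4, s=10) -> B1->T, B1->T, B1->T, B1->T, B1->T, B1->T, B1->T, B1->T, B1->F, B2->T, B3->F, B4->F, B6->E, B5->T, ...; covered: B1=T, B1=F, B2=T, B3=F, B4=F, B5=T, B6=E, B7=T, B8=S
#10 (q=3, s=9) -> B1->T, B1->T, B1->T, B1->T, B1->T, B1->T, B1->T, B1->T, B1->T, B1->T, B1->T, B1->F, B2->T, B3->F, ...; covered: B1=T, B1=F, B2=T, B3=F, B4=F, B5=T, B6=S, B7=T, B8=S
union over all inputs: B1=T, B1=F, B2=T, B2=F, B3=T, B3=F, B4=T, B4=F, B5=T, B5=F, B6=S, B6=E, B7=T, B7=F, B8=S, B8=E, B9=F (17 outcomes)
every size-1 subset falls short of the 17 outcomes (best: 10/17)
every size-2 subset falls short of the 17 outcomes (best: 15/17)
every size-3 subset falls short of the 17 outcomes (best: 16/17)
inputs {2, 3, 8, 10} (size 4) cover everything; no size-4 subset with a lexicographically smaller index list covers all 17
Answer: 2, 3, 8, 10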